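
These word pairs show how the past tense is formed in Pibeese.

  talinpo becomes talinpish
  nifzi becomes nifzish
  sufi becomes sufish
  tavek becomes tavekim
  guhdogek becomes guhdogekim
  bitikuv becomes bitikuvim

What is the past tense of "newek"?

newekim

talinpo and tavek both begin with t- yet inflect differently (talinpish, tavekim), so the first letter is not what conditions the rule; whether the stem ends in a vowel or a consonant is.
"newek" ends in a consonant. The stems ending in a consonant (tavek → tavekim, guhdogek → guhdogekim, bitikuv → bitikuvim) add -im.
So newek → newekim.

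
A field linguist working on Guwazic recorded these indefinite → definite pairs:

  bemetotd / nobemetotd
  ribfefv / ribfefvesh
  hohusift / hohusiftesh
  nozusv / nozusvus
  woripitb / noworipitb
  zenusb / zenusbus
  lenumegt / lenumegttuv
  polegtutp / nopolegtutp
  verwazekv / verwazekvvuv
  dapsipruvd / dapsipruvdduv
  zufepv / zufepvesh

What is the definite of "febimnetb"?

nofebimnetb

zufepv and nozusv both end in -v yet inflect differently (zufepvesh, nozusvus), so the final letter is not what conditions the rule; the second-to-last letter is.
"febimnetb" has second-to-last letter 't'. The stems whose second-to-last letter is 't' (polegtutp → nopolegtutp, woripitb → noworipitb, bemetotd → nobemetotd) add the prefix no-.
The other patterns: stems whose second-to-last letter is 'f' or 'p' add -esh; stems whose second-to-last letter is 's' add -us; stems whose second-to-last letter is 'g', 'k' or 'v' double the final consonant and add -uv.
So febimnetb → nofebimnetb.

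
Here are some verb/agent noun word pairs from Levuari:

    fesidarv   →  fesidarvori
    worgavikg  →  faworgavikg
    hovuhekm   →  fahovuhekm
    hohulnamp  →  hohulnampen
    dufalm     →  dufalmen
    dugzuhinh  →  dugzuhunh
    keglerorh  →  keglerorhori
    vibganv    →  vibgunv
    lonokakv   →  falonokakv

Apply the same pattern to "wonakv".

"wonakv" has second-to-last letter 'k'. The stems whose second-to-last letter is 'k' (lonokakv → falonokakv, worgavikg → faworgavikg, hovuhekm → fahovuhekm) add the prefix fa-.
The other patterns: stems whose second-to-last letter is 'n' change the last vowel to 'u'; stems whose second-to-last letter is 'r' add -ori; stems whose second-to-last letter is 'l' or 'm' add -en.
So wonakv → fawonakv.

fawonakv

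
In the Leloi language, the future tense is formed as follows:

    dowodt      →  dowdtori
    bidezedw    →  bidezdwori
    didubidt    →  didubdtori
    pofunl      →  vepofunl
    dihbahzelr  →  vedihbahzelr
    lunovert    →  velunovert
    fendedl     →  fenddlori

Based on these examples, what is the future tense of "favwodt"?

didubidt and lunovert both end in -t yet inflect differently (didubdtori, velunovert), so the final letter is not what conditions the rule; the second-to-last letter is.
"favwodt" has second-to-last letter 'd'. The stems whose second-to-last letter is 'd' (fendedl → fenddlori, bidezedw → bidezdwori, didubidt → didubdtori) delete the last vowel and add -ori.
So favwodt → favwdtori.

favwdtori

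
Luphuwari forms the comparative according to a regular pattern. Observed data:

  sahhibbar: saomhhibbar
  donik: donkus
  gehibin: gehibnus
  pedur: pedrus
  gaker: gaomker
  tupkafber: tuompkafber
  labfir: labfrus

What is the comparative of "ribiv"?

ribvus

"ribiv" has last vowel 'i'. The stems whose last vowel is 'i' (donik → donkus, gehibin → gehibnus, labfir → labfrus) delete the last vowel and add -us.
So ribiv → ribvus.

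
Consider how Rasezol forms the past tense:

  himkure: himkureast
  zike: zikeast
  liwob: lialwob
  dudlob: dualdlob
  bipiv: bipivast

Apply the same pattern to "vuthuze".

vuthuzeast

"vuthuze" ends in -e. The stems ending in -e (zike → zikeast, himkure → himkureast) add -ast.
The other pattern: stems ending in -b insert -al- after the first vowel.
So vuthuze → vuthuzeast.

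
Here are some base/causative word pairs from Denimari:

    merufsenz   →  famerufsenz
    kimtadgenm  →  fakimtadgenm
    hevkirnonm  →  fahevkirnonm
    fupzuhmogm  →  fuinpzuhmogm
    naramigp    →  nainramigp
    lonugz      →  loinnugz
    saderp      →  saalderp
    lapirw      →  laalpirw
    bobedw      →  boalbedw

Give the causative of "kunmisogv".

kimtadgenm and fupzuhmogm both end in -m yet inflect differently (fakimtadgenm, fuinpzuhmogm), so the final letter is not what conditions the rule; the second-to-last letter is.
"kunmisogv" has second-to-last letter 'g'. The stems whose second-to-last letter is 'g' (fupzuhmogm → fuinpzuhmogm, naramigp → nainramigp, lonugz → loinnugz) insert -in- after the first vowel.
So kunmisogv → kuinnmisogv.

kuinnmisogv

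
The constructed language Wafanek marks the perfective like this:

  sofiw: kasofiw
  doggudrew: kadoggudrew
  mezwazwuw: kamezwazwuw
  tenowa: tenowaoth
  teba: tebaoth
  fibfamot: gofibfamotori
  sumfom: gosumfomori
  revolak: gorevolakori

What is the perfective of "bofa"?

tenowa and revolak both have last vowel 'a' yet inflect differently (tenowaoth, gorevolakori), so the last vowel is not what conditions the rule; the final letter is.
"bofa" ends in -a. The stems ending in -a (tenowa → tenowaoth, teba → tebaoth) add -oth.
The other patterns: stems ending in -w add the prefix ka-; stems ending in -k, -m or -t add go- … -ori around the stem.
So bofa → bofaoth.

bofaoth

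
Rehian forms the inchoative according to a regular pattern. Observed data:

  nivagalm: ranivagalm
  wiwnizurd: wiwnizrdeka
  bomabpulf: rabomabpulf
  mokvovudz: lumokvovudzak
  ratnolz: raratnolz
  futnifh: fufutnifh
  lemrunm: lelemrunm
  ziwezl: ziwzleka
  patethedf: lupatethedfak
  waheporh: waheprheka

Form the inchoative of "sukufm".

lemrunm and nivagalm both end in -m yet inflect differently (lelemrunm, ranivagalm), so the final letter is not what conditions the rule; the second-to-last letter is.
"sukufm" has second-to-last letter 'f'. The one such stem in the data (futnifh → fufutnifh) repeats the first consonant+vowel as a prefix (as does lemrunm), so the same rule applies.
So sukufm → susukufm.

susukufm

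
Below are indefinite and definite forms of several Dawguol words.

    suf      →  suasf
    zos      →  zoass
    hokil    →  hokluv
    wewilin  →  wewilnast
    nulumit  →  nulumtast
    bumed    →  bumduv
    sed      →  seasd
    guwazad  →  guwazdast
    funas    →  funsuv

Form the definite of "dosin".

zos and funas both end in -s yet inflect differently (zoass, funsuv), so the final letter is not what conditions the rule; the number of vowels is.
"dosin" has 2 vowels. The stems with 2 vowels (funas → funsuv, bumed → bumduv, hokil → hokluv) delete the last vowel and add -uv.
The other patterns: stems with 1 vowel insert -as- after the first vowel; stems with 3 vowels delete the last vowel and add -ast.
So dosin → dosnuv.

dosnuv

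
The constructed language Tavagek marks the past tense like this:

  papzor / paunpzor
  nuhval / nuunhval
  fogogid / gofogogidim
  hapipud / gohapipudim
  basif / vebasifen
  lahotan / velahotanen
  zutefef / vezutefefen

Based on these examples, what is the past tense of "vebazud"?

govebazudim

fogogid and basif both have last vowel 'i' yet inflect differently (gofogogidim, vebasifen), so the last vowel is not what conditions the rule; the final letter is.
"vebazud" ends in -d. The stems ending in -d (fogogid → gofogogidim, hapipud → gohapipudim) add go- … -im around the stem.
The other patterns: stems ending in -l or -r insert -un- after the first vowel; stems ending in -f or -n add ve- … -en around the stem.
So vebazud → govebazudim.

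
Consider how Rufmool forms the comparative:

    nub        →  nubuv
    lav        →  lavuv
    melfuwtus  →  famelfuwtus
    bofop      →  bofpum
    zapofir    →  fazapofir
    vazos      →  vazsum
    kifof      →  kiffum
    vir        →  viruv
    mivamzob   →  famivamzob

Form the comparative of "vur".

vuruv

nub and mivamzob both end in -b yet inflect differently (nubuv, famivamzob), so the final letter is not what conditions the rule; the number of vowels is.
"vur" has 1 vowel. The stems with 1 vowel (nub → nubuv, lav → lavuv, vir → viruv) add -uv.
The other patterns: stems with 2 vowels delete the last vowel and add -um; stems with 3 vowels add the prefix fa-.
So vur → vuruv.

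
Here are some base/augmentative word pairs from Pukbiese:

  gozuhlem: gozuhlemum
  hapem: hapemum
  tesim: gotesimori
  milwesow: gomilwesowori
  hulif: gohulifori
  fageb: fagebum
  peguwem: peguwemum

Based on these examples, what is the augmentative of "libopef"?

libopefum

"libopef" has last vowel 'e'. The stems whose last vowel is 'e' (fageb → fagebum, peguwem → peguwemum, gozuhlem → gozuhlemum) add -um.
So libopef → libopefum.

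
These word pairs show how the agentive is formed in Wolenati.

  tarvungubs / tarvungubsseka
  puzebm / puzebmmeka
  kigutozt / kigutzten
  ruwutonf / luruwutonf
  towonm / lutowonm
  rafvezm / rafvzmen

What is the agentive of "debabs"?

debabsseka

"debabs" has second-to-last letter 'b'. The stems whose second-to-last letter is 'b' (puzebm → puzebmmeka, tarvungubs → tarvungubsseka) double the final consonant and add -eka.
The other patterns: stems whose second-to-last letter is 'n' add the prefix lu-; stems whose second-to-last letter is 'z' delete the last vowel and add -en.
So debabs → debabsseka.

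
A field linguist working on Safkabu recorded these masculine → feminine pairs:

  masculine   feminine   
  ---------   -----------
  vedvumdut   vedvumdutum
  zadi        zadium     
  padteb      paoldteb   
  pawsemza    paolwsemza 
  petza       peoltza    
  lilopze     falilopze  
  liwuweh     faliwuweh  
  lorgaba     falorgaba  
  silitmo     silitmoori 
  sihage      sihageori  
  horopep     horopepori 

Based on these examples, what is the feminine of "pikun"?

pawsemza and lorgaba both end in -a yet inflect differently (paolwsemza, falorgaba), so the final letter is not what conditions the rule; the first letter is.
"pikun" begins with p-. The stems beginning with p- (padteb → paoldteb, pawsemza → paolwsemza, petza → peoltza) insert -ol- after the first vowel.
So pikun → piolkun.

piolkun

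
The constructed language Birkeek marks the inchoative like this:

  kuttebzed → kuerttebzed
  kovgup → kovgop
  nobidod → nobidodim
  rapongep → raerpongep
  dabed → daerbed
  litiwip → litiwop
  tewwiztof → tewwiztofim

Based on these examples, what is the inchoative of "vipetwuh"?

nobidod and kuttebzed both end in -d yet inflect differently (nobidodim, kuerttebzed), so the final letter is not what conditions the rule; the last vowel is.
"vipetwuh" has last vowel 'u'. The one such stem in the data (kovgup → kovgop) changes the last vowel to 'o' (as does litiwip), so the same rule applies.
So vipetwuh → vipetwoh.

vipetwoh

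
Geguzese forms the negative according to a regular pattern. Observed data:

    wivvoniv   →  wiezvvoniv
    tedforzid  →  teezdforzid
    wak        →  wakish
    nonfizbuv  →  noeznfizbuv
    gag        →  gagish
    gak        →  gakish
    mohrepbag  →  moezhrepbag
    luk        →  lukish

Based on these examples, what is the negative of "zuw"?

zuwish

"zuw" has 1 vowel. The stems with 1 vowel (wak → wakish, gak → gakish, luk → lukish) add -ish.
The other pattern: stems with 3 vowels insert -ez- after the first vowel.
So zuw → zuwish.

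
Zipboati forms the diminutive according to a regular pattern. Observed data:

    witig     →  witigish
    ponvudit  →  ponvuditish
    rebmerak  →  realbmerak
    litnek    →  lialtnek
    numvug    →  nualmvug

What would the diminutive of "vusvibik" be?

witig and numvug both end in -g yet inflect differently (witigish, nualmvug), so the final letter is not what conditions the rule; the last vowel is.
"vusvibik" has last vowel 'i'. The stems whose last vowel is 'i' (witig → witigish, ponvudit → ponvuditish) add -ish.
The other pattern: stems whose last vowel is 'a', 'e' or 'u' insert -al- after the first vowel.
So vusvibik → vusvibikish.

vusvibikish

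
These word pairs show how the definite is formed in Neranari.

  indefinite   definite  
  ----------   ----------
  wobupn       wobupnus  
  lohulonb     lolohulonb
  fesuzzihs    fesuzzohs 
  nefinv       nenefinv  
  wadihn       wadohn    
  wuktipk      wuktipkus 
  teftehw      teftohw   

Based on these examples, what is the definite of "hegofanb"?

wadihn and wobupn both end in -n yet inflect differently (wadohn, wobupnus), so the final letter is not what conditions the rule; the second-to-last letter is.
"hegofanb" has second-to-last letter 'n'. The stems whose second-to-last letter is 'n' (lohulonb → lolohulonb, nefinv → nenefinv) repeat the first consonant+vowel as a prefix.
The other patterns: stems whose second-to-last letter is 'h' change the last vowel to 'o'; stems whose second-to-last letter is 'p' add -us.
So hegofanb → hehegofanb.

hehegofanb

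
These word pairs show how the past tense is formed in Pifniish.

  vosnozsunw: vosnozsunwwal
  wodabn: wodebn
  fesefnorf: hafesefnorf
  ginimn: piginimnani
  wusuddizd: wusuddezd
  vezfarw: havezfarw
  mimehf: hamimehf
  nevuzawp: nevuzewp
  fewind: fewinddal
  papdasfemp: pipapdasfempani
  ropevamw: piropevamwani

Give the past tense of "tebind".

tebinddal

vosnozsunw and vezfarw both end in -w yet inflect differently (vosnozsunwwal, havezfarw), so the final letter is not what conditions the rule; the second-to-last letter is.
"tebind" has second-to-last letter 'n'. The stems whose second-to-last letter is 'n' (fewind → fewinddal, vosnozsunw → vosnozsunwwal) double the final consonant and add -al.
So tebind → tebinddal.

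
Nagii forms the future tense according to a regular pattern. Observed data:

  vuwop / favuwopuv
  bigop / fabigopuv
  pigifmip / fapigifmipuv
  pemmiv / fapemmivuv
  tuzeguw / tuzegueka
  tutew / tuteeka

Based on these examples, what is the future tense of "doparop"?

fadoparopuv

tutew and bigop both have 2 vowels yet inflect differently (tuteeka, fabigopuv), so the number of vowels is not what conditions the rule; the final letter is.
"doparop" ends in -p. The stems ending in -p (bigop → fabigopuv, vuwop → favuwopuv, pigifmip → fapigifmipuv) add fa- … -uv around the stem.
The other pattern: stems ending in -w drop the final letter and add -eka.
So doparop → fadoparopuv.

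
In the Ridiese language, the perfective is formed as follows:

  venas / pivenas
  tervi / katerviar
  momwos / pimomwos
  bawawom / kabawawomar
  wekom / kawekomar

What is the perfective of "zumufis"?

pizumufis

"zumufis" ends in -s. The stems ending in -s (momwos → pimomwos, venas → pivenas) add the prefix pi-.
So zumufis → pizumufis.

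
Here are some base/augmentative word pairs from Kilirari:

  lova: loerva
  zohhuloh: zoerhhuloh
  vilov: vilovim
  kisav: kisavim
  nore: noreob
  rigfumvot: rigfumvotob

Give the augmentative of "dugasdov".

dugasdovim

zohhuloh and vilov both have last vowel 'o' yet inflect differently (zoerhhuloh, vilovim), so the last vowel is not what conditions the rule; the final letter is.
"dugasdov" ends in -v. The stems ending in -v (vilov → vilovim, kisav → kisavim) add -im.
So dugasdov → dugasdovim.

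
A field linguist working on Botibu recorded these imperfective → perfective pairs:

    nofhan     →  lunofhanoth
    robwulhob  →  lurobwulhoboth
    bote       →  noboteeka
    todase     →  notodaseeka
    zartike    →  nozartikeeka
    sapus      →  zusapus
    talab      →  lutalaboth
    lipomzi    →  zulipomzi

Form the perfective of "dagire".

"dagire" ends in -e. The stems ending in -e (bote → noboteeka, todase → notodaseeka, zartike → nozartikeeka) add no- … -eka around the stem.
So dagire → nodagireeka.

nodagireeka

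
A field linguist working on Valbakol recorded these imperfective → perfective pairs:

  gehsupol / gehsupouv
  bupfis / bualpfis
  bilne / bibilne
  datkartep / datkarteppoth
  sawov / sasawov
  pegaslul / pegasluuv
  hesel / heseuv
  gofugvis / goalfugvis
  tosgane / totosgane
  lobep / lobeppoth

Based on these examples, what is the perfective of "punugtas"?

pualnugtas

hesel and datkartep both have last vowel 'e' yet inflect differently (heseuv, datkarteppoth), so the last vowel is not what conditions the rule; the final letter is.
"punugtas" ends in -s. The stems ending in -s (bupfis → bualpfis, gofugvis → goalfugvis) insert -al- after the first vowel.
The other patterns: stems ending in -l drop the final letter and add -uv; stems ending in -p double the final consonant and add -oth; stems ending in -e or -v repeat the first consonant+vowel as a prefix.
So punugtas → pualnugtas.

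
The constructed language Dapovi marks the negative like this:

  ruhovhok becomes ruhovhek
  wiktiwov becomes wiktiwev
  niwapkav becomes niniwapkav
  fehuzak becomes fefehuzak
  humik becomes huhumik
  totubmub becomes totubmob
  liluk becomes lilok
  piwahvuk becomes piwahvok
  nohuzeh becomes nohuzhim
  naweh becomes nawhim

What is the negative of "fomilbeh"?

fomilbhim

wiktiwov and niwapkav both end in -v yet inflect differently (wiktiwev, niniwapkav), so the final letter is not what conditions the rule; the last vowel is.
"fomilbeh" has last vowel 'e'. The stems whose last vowel is 'e' (nohuzeh → nohuzhim, naweh → nawhim) delete the last vowel and add -im.
So fomilbeh → fomilbhim.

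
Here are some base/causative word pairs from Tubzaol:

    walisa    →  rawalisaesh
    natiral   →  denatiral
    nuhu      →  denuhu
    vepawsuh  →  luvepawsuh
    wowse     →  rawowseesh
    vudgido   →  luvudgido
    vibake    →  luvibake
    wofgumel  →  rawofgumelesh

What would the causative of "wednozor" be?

wowse and vibake both end in -e yet inflect differently (rawowseesh, luvibake), so the final letter is not what conditions the rule; the first letter is.
"wednozor" begins with w-. The stems beginning with w- (wofgumel → rawofgumelesh, walisa → rawalisaesh, wowse → rawowseesh) add ra- … -esh around the stem.
So wednozor → rawednozoresh.

rawednozoresh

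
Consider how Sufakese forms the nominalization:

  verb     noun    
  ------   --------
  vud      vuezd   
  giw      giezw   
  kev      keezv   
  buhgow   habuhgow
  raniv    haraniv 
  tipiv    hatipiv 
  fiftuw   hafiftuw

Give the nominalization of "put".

giw and buhgow both end in -w yet inflect differently (giezw, habuhgow), so the final letter is not what conditions the rule; the number of vowels is.
"put" has 1 vowel. The stems with 1 vowel (vud → vuezd, giw → giezw, kev → keezv) insert -ez- after the first vowel.
The other pattern: stems with 2 vowels add the prefix ha-.
So put → puezt.

puezt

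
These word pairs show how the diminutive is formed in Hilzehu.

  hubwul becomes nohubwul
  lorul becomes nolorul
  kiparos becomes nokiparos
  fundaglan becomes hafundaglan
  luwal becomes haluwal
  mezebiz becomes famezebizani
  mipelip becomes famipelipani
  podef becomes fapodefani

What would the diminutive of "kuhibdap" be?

hubwul and luwal both end in -l yet inflect differently (nohubwul, haluwal), so the final letter is not what conditions the rule; the last vowel is.
"kuhibdap" has last vowel 'a'. The stems whose last vowel is 'a' (fundaglan → hafundaglan, luwal → haluwal) add the prefix ha-.
The other patterns: stems whose last vowel is 'o' or 'u' add the prefix no-; stems whose last vowel is 'e' or 'i' add fa- … -ani around the stem.
So kuhibdap → hakuhibdap.

hakuhibdap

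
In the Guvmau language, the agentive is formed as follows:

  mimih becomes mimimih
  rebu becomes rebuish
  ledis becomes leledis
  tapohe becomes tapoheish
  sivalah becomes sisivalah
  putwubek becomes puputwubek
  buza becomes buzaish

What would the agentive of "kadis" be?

kakadis

sivalah and buza both have last vowel 'a' yet inflect differently (sisivalah, buzaish), so the last vowel is not what conditions the rule; whether the stem ends in a vowel or a consonant is.
"kadis" ends in a consonant. The stems ending in a consonant (ledis → leledis, mimih → mimimih, sivalah → sisivalah) repeat the first consonant+vowel as a prefix.
The other pattern: stems ending in a vowel add -ish.
So kadis → kakadis.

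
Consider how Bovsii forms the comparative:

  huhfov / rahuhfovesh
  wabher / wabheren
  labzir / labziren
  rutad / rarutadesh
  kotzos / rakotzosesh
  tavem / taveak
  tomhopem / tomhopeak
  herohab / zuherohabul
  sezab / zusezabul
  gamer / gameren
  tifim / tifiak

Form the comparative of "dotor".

labzir and tifim both have last vowel 'i' yet inflect differently (labziren, tifiak), so the last vowel is not what conditions the rule; the final letter is.
"dotor" ends in -r. The stems ending in -r (labzir → labziren, gamer → gameren, wabher → wabheren) add -en.
The other patterns: stems ending in -m drop the final letter and add -ak; stems ending in -b add zu- … -ul around the stem; stems ending in -d, -s or -v add ra- … -esh around the stem.
So dotor → dotoren.

dotoren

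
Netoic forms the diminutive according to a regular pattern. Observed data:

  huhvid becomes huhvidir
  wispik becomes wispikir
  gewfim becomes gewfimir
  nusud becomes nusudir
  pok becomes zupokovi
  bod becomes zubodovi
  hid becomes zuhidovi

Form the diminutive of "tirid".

wispik and pok both end in -k yet inflect differently (wispikir, zupokovi), so the final letter is not what conditions the rule; the number of vowels is.
"tirid" has 2 vowels. The stems with 2 vowels (huhvid → huhvidir, wispik → wispikir, gewfim → gewfimir) add -ir.
The other pattern: stems with 1 vowel add zu- … -ovi around the stem.
So tirid → tiridir.

tiridir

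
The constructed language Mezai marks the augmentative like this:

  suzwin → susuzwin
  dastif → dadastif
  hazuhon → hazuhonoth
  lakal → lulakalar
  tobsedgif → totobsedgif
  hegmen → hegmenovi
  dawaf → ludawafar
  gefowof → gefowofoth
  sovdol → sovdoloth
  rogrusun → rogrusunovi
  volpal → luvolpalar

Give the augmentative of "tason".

suzwin and rogrusun both end in -n yet inflect differently (susuzwin, rogrusunovi), so the final letter is not what conditions the rule; the last vowel is.
"tason" has last vowel 'o'. The stems whose last vowel is 'o' (hazuhon → hazuhonoth, sovdol → sovdoloth, gefowof → gefowofoth) add -oth.
The other patterns: stems whose last vowel is 'i' repeat the first consonant+vowel as a prefix; stems whose last vowel is 'e' or 'u' add -ovi; stems whose last vowel is 'a' add lu- … -ar around the stem.
So tason → tasonoth.

tasonoth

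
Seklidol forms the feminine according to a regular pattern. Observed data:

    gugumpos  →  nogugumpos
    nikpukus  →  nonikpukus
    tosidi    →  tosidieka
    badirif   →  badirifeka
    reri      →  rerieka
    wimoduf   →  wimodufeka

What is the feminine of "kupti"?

nikpukus and wimoduf both have last vowel 'u' yet inflect differently (nonikpukus, wimodufeka), so the last vowel is not what conditions the rule; the final letter is.
"kupti" ends in -i. The stems ending in -i (tosidi → tosidieka, reri → rerieka) add -eka.
The other pattern: stems ending in -s add the prefix no-.
So kupti → kuptieka.

kuptieka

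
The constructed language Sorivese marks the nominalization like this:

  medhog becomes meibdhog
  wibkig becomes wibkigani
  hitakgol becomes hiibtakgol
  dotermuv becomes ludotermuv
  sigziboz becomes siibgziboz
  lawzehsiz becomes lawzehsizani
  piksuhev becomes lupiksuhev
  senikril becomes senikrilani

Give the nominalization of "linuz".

lulinuz

"linuz" has last vowel 'u'. The one such stem in the data (dotermuv → ludotermuv) adds the prefix lu-, so the same rule applies.
The other patterns: stems whose last vowel is 'o' insert -ib- after the first vowel; stems whose last vowel is 'i' add -ani.
So linuz → lulinuz.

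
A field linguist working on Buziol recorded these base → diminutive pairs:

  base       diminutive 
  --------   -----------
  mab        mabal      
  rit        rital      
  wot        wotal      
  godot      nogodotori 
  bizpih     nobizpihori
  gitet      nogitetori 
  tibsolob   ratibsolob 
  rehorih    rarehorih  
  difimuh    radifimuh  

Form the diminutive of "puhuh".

nopuhuhori

rit and godot both end in -t yet inflect differently (rital, nogodotori), so the final letter is not what conditions the rule; the number of vowels is.
"puhuh" has 2 vowels. The stems with 2 vowels (godot → nogodotori, bizpih → nobizpihori, gitet → nogitetori) add no- … -ori around the stem.
So puhuh → nopuhuhori.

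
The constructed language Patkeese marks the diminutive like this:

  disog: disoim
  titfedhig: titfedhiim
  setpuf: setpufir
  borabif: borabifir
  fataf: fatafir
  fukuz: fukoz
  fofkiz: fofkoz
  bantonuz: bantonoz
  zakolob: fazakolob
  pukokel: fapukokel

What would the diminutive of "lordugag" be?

lordugaim

titfedhig and borabif both have last vowel 'i' yet inflect differently (titfedhiim, borabifir), so the last vowel is not what conditions the rule; the final letter is.
"lordugag" ends in -g. The stems ending in -g (disog → disoim, titfedhig → titfedhiim) drop the final letter and add -im.
The other patterns: stems ending in -f add -ir; stems ending in -z change the last vowel to 'o'; stems ending in -b or -l add the prefix fa-.
So lordugag → lordugaim.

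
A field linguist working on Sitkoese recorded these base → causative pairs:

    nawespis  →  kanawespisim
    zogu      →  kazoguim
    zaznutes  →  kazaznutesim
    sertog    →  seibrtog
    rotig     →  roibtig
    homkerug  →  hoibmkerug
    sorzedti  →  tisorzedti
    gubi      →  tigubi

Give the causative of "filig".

nawespis and rotig both have last vowel 'i' yet inflect differently (kanawespisim, roibtig), so the last vowel is not what conditions the rule; the final letter is.
"filig" ends in -g. The stems ending in -g (sertog → seibrtog, rotig → roibtig, homkerug → hoibmkerug) insert -ib- after the first vowel.
So filig → fiiblig.

fiiblig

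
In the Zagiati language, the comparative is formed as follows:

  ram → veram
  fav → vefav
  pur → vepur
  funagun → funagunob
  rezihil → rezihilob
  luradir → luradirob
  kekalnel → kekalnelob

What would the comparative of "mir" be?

vemir

"mir" has 1 vowel. The stems with 1 vowel (ram → veram, fav → vefav, pur → vepur) add the prefix ve-.
The other pattern: stems with 3 vowels add -ob.
So mir → vemir.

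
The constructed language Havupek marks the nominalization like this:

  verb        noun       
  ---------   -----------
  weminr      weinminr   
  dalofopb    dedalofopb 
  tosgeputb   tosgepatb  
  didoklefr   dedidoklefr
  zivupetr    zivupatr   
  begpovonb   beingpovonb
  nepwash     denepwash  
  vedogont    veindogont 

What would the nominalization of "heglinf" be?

zivupetr and weminr both end in -r yet inflect differently (zivupatr, weinminr), so the final letter is not what conditions the rule; the second-to-last letter is.
"heglinf" has second-to-last letter 'n'. The stems whose second-to-last letter is 'n' (weminr → weinminr, begpovonb → beingpovonb, vedogont → veindogont) insert -in- after the first vowel.
The other patterns: stems whose second-to-last letter is 't' change the last vowel to 'a'; stems whose second-to-last letter is 'f', 'p' or 's' add the prefix de-.
So heglinf → heinglinf.

heinglinf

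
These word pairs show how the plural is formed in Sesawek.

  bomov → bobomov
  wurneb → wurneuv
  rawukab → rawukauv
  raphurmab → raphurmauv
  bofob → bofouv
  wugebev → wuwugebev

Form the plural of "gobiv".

gogobiv

wurneb and wugebev both have last vowel 'e' yet inflect differently (wurneuv, wuwugebev), so the last vowel is not what conditions the rule; the final letter is.
"gobiv" ends in -v. The stems ending in -v (wugebev → wuwugebev, bomov → bobomov) repeat the first consonant+vowel as a prefix.
So gobiv → gogobiv.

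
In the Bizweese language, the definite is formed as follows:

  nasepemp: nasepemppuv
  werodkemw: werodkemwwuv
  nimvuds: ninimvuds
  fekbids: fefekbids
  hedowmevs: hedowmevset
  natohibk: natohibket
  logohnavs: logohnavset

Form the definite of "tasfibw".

tasfibwet

nimvuds and hedowmevs both end in -s yet inflect differently (ninimvuds, hedowmevset), so the final letter is not what conditions the rule; the second-to-last letter is.
"tasfibw" has second-to-last letter 'b'. The one such stem in the data (natohibk → natohibket) adds -et, so the same rule applies.
So tasfibw → tasfibwet.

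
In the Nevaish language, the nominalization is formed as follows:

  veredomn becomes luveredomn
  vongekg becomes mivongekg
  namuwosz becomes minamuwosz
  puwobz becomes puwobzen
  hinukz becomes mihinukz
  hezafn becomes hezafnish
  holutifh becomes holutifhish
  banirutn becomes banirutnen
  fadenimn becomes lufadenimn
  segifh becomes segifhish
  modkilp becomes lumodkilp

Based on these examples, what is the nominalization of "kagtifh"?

kagtifhish

fadenimn and hezafn both end in -n yet inflect differently (lufadenimn, hezafnish), so the final letter is not what conditions the rule; the second-to-last letter is.
"kagtifh" has second-to-last letter 'f'. The stems whose second-to-last letter is 'f' (segifh → segifhish, holutifh → holutifhish, hezafn → hezafnish) add -ish.
The other patterns: stems whose second-to-last letter is 'l' or 'm' add the prefix lu-; stems whose second-to-last letter is 'k' or 's' add the prefix mi-; stems whose second-to-last letter is 'b' or 't' add -en.
So kagtifh → kagtifhish.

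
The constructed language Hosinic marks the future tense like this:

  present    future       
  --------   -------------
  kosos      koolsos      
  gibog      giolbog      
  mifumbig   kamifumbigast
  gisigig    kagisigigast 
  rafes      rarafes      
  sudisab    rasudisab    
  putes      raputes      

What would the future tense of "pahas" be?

rapahas

gibog and mifumbig both end in -g yet inflect differently (giolbog, kamifumbigast), so the final letter is not what conditions the rule; the last vowel is.
"pahas" has last vowel 'a'. The one such stem in the data (sudisab → rasudisab) adds the prefix ra-, so the same rule applies.
The other patterns: stems whose last vowel is 'o' insert -ol- after the first vowel; stems whose last vowel is 'i' add ka- … -ast around the stem.
So pahas → rapahas.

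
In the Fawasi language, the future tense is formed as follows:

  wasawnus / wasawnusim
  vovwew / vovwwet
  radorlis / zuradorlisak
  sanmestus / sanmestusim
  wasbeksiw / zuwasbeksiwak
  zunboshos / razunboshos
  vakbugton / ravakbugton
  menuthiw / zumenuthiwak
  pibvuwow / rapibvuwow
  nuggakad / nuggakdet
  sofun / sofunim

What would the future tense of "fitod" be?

rafitod

pibvuwow and wasbeksiw both end in -w yet inflect differently (rapibvuwow, zuwasbeksiwak), so the final letter is not what conditions the rule; the last vowel is.
"fitod" has last vowel 'o'. The stems whose last vowel is 'o' (pibvuwow → rapibvuwow, vakbugton → ravakbugton, zunboshos → razunboshos) add the prefix ra-.
The other patterns: stems whose last vowel is 'i' add zu- … -ak around the stem; stems whose last vowel is 'u' add -im; stems whose last vowel is 'a' or 'e' delete the last vowel and add -et.
So fitod → rafitod.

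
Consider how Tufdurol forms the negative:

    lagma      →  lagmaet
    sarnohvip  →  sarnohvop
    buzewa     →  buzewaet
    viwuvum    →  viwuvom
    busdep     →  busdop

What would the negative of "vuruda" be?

buzewa and busdep both begin with b- yet inflect differently (buzewaet, busdop), so the first letter is not what conditions the rule; the final letter is.
"vuruda" ends in -a. The stems ending in -a (lagma → lagmaet, buzewa → buzewaet) add -et.
So vuruda → vurudaet.

vurudaet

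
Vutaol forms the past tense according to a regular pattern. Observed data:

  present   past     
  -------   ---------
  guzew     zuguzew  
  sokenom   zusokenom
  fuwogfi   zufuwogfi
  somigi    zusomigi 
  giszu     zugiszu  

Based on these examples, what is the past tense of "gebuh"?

zugebuh

Every pair shown (guzew → zuguzew, sokenom → zusokenom, fuwogfi → zufuwogfi, …) follows the same rule: add the prefix zu-.
So gebuh → zugebuh.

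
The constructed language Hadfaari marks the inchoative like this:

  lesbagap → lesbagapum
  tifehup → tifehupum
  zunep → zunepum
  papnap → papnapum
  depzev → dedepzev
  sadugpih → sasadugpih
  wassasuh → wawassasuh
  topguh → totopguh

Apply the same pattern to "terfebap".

terfebapum

"terfebap" ends in -p. The stems ending in -p (lesbagap → lesbagapum, tifehup → tifehupum, zunep → zunepum) add -um.
So terfebap → terfebapum.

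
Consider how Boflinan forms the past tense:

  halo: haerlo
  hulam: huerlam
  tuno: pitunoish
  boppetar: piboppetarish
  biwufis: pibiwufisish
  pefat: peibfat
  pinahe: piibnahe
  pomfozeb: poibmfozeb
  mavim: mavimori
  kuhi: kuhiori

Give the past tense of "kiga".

kigaori

halo and tuno both end in -o yet inflect differently (haerlo, pitunoish), so the final letter is not what conditions the rule; the first letter is.
"kiga" begins with k-. The one such stem in the data (kuhi → kuhiori) adds -ori, so the same rule applies.
The other patterns: stems beginning with h- insert -er- after the first vowel; stems beginning with b- or t- add pi- … -ish around the stem; stems beginning with p- insert -ib- after the first vowel.
So kiga → kigaori.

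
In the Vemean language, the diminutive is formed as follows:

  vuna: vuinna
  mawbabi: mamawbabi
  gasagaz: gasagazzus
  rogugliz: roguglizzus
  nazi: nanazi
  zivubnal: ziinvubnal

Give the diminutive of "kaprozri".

kakaprozri

gasagaz and vuna both have last vowel 'a' yet inflect differently (gasagazzus, vuinna), so the last vowel is not what conditions the rule; the final letter is.
"kaprozri" ends in -i. The stems ending in -i (nazi → nanazi, mawbabi → mamawbabi) repeat the first consonant+vowel as a prefix.
So kaprozri → kakaprozri.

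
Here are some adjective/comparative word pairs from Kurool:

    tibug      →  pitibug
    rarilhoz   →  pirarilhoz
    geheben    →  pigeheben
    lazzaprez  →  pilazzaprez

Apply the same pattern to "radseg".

piradseg

Every pair shown (tibug → pitibug, rarilhoz → pirarilhoz, geheben → pigeheben, …) follows the same rule: add the prefix pi-.
So radseg → piradseg.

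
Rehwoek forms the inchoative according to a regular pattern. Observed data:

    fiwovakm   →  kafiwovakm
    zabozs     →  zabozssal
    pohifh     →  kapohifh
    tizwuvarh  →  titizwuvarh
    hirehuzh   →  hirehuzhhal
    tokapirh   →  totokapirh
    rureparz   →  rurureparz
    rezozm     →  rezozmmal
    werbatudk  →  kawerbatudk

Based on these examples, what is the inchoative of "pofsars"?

popofsars

"pofsars" has second-to-last letter 'r'. The stems whose second-to-last letter is 'r' (tizwuvarh → titizwuvarh, rureparz → rurureparz, tokapirh → totokapirh) repeat the first consonant+vowel as a prefix.
So pofsars → popofsars.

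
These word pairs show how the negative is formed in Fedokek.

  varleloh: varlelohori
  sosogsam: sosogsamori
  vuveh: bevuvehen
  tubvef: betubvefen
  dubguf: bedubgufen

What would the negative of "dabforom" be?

dabforomori

varleloh and vuveh both end in -h yet inflect differently (varlelohori, bevuvehen), so the final letter is not what conditions the rule; the last vowel is.
"dabforom" has last vowel 'o'. The one such stem in the data (varleloh → varlelohori) adds -ori, so the same rule applies.
The other pattern: stems whose last vowel is 'e' or 'u' add be- … -en around the stem.
So dabforom → dabforomori.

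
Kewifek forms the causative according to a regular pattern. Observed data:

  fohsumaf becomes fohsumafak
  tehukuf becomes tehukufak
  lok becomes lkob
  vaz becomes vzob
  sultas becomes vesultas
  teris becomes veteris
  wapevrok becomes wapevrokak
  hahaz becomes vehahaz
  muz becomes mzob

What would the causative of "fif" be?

ffob

muz and hahaz both end in -z yet inflect differently (mzob, vehahaz), so the final letter is not what conditions the rule; the number of vowels is.
"fif" has 1 vowel. The stems with 1 vowel (muz → mzob, lok → lkob, vaz → vzob) delete the last vowel and add -ob.
So fif → ffob.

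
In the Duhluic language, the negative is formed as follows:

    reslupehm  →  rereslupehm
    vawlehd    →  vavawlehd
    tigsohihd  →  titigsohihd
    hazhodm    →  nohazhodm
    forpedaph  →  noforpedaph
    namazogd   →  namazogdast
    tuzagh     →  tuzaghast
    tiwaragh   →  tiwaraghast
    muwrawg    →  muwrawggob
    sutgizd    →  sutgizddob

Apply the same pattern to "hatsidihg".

reslupehm and hazhodm both end in -m yet inflect differently (rereslupehm, nohazhodm), so the final letter is not what conditions the rule; the second-to-last letter is.
"hatsidihg" has second-to-last letter 'h'. The stems whose second-to-last letter is 'h' (reslupehm → rereslupehm, vawlehd → vavawlehd, tigsohihd → titigsohihd) repeat the first consonant+vowel as a prefix.
The other patterns: stems whose second-to-last letter is 'd' or 'p' add the prefix no-; stems whose second-to-last letter is 'g' add -ast; stems whose second-to-last letter is 'w' or 'z' double the final consonant and add -ob.
So hatsidihg → hahatsidihg.

hahatsidihg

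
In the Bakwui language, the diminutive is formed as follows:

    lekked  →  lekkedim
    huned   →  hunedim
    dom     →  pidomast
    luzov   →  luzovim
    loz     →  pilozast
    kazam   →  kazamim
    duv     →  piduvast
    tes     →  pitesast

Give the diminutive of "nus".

pinusast

kazam and dom both end in -m yet inflect differently (kazamim, pidomast), so the final letter is not what conditions the rule; the number of vowels is.
"nus" has 1 vowel. The stems with 1 vowel (dom → pidomast, loz → pilozast, tes → pitesast) add pi- … -ast around the stem.
So nus → pinusast.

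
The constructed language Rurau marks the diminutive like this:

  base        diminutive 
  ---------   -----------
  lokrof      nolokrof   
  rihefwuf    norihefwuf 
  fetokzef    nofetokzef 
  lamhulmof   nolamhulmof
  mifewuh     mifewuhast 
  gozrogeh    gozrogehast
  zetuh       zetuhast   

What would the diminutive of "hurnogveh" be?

rihefwuf and mifewuh both have last vowel 'u' yet inflect differently (norihefwuf, mifewuhast), so the last vowel is not what conditions the rule; the final letter is.
"hurnogveh" ends in -h. The stems ending in -h (mifewuh → mifewuhast, gozrogeh → gozrogehast, zetuh → zetuhast) add -ast.
So hurnogveh → hurnogvehast.

hurnogvehast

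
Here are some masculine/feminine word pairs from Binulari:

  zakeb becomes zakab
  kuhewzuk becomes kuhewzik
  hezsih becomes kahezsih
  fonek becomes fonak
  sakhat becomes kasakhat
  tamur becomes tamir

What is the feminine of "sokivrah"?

kasokivrah

"sokivrah" has last vowel 'a'. The one such stem in the data (sakhat → kasakhat) adds the prefix ka-, so the same rule applies.
The other patterns: stems whose last vowel is 'u' change the last vowel to 'i'; stems whose last vowel is 'e' change the last vowel to 'a'.
So sokivrah → kasokivrah.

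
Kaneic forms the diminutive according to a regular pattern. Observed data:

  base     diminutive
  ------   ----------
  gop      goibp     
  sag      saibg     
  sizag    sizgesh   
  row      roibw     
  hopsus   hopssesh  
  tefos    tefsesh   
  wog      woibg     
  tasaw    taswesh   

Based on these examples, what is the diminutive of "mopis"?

sag and sizag both end in -g yet inflect differently (saibg, sizgesh), so the final letter is not what conditions the rule; the number of vowels is.
"mopis" has 2 vowels. The stems with 2 vowels (sizag → sizgesh, tefos → tefsesh, hopsus → hopssesh) delete the last vowel and add -esh.
The other pattern: stems with 1 vowel insert -ib- after the first vowel.
So mopis → mopsesh.

mopsesh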